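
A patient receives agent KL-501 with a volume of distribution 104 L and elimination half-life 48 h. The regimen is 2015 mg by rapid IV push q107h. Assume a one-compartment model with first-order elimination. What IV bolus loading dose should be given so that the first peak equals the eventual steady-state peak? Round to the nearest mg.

2561 mg

f = (1/2)^(107/48) ≈ 0.213282; accumulation ratio R = 1/(1−f) ≈ 1.27110.
Loading dose to hit Cmax,ss on first dose: D_load = D_maint·R ≈ 2015 × 1.27110 ≈ 2561.27 mg.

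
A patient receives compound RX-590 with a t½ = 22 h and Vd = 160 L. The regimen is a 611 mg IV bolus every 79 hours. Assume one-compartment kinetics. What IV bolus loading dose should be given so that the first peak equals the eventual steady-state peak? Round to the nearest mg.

f = (1/2)^(79/22) ≈ 0.082991; accumulation ratio R = 1/(1−f) ≈ 1.09050.
Loading dose to hit Cmax,ss on first dose: D_load = D_maint·R ≈ 611 × 1.09050 ≈ 666.30 mg.

666 mg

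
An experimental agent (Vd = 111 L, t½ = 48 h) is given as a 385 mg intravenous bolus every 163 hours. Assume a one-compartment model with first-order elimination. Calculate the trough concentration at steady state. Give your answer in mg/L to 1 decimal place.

0.4 mg/L

τ/t½ = 163/48 ≈ 3.3958, so fraction remaining f = (1/2)^(163/48) ≈ 0.0950.
Accumulation ratio R = 1/(1 − f) ≈ 1/0.9050 ≈ 1.1050.
Each bolus raises the concentration by D/Vd = 385/111 ≈ 3.468 mg/L.
Cmax,ss = C₀/(1 − f) ≈ 3.468/0.9050 ≈ 3.832 mg/L.
One interval later, Cmin,ss = Cmax,ss·e^(−kτ) ≈ 3.832 × 0.0950 ≈ 0.364 mg/L.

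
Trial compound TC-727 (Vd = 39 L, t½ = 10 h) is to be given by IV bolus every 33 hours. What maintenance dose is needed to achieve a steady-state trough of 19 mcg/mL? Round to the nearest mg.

6557 mg

τ/t½ = 33/10 ≈ 3.3, so f = (1/2)^(33/10) ≈ 0.101532.
Cmin,ss = (D/Vd)·f/(1−f), so D = Cmin,ss·Vd·(1−f)/f.
D = 19 × 39 × (1−f)/f ≈ 19 × 39 × 8.84911 ≈ 6557.19 mg.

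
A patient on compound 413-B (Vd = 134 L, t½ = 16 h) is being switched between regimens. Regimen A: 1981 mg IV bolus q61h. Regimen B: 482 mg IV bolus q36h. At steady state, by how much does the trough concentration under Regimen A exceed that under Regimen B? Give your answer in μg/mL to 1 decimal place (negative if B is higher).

Regimen A: f = (1/2)^(61/16) ≈ 0.0712; Cmin,ss = (1981/134)·f/(1−f) ≈ 1.133 μg/mL.
Regimen B: f = (1/2)^(36/16) ≈ 0.2102; Cmin,ss = (482/134)·f/(1−f) ≈ 0.957 μg/mL.
Difference ≈ 1.133 − 0.957 ≈ 0.176 μg/mL.

0.2 μg/mL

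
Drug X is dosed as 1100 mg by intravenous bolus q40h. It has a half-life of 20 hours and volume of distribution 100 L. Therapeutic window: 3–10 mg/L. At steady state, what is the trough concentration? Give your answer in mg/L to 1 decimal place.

The dosing interval is 2 half-lives, so f = 2^(−2) = 0.25.
At steady state, R = 1/(1 − 0.25) = 4/3.
Single-dose peak C₀ = D/Vd = 1100/100 = 11 mg/L.
Steady-state peak Cmax,ss = C₀·R = 11 × 4/3 ≈ 14.667 mg/L.
Steady-state trough Cmin,ss = Cmax,ss·f ≈ 14.667 × 0.25 ≈ 3.667 mg/L.
Trough 3.7 mg/L vs MEC 3 mg/L: adequate.

3.7 mg/L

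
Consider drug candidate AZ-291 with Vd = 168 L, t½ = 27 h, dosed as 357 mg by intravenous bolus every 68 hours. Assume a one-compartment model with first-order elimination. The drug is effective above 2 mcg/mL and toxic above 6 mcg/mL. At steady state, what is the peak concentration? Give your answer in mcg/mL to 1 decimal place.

τ/t½ = 68/27 ≈ 2.5185, so fraction remaining f = (1/2)^(68/27) ≈ 0.1745.
Accumulation ratio R = 1/(1 − f) ≈ 1/0.8255 ≈ 1.2114.
Each bolus raises the concentration by D/Vd = 357/168 ≈ 2.125 mcg/mL.
Steady-state peak Cmax,ss = C₀·R ≈ 2.125 × 1.2114 ≈ 2.574 mcg/mL.
Peak 2.6 mcg/mL vs MTC 6 mcg/mL: below toxic threshold.

2.6 mcg/mL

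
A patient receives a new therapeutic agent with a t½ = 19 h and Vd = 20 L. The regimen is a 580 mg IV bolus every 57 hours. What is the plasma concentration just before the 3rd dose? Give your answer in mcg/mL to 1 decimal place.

4.1 mcg/mL

f = (1/2)^(τ/t½) = (1/2)^(57/19) ≈ 0.1250.
C₀ = D/Vd = 580/20 ≈ 29.000 mcg/mL.
Before the 3rd dose, 2 doses have been given. Superposition: Cmin = C₀·(f + f²).
≈ 29.000 × (0.1250 + 0.0156) ≈ 29.000 × 0.1406 ≈ 4.077 mcg/mL.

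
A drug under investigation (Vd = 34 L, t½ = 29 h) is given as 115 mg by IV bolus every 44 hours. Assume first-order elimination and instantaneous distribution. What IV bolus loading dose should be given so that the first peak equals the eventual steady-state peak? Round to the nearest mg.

f = (1/2)^(44/29) ≈ 0.349353; accumulation ratio R = 1/(1−f) ≈ 1.53693.
Loading dose to hit Cmax,ss on first dose: D_load = D_maint·R ≈ 115 × 1.53693 ≈ 176.75 mg.

177 mg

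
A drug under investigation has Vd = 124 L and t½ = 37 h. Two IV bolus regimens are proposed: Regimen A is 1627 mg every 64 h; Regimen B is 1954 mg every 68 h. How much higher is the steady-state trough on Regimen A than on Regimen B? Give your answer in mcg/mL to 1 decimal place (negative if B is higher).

Regimen A: f = (1/2)^(64/37) ≈ 0.3015; Cmin,ss = (1627/124)·f/(1−f) ≈ 5.664 mcg/mL.
Regimen B: f = (1/2)^(68/37) ≈ 0.2797; Cmin,ss = (1954/124)·f/(1−f) ≈ 6.119 mcg/mL.
Difference ≈ 5.664 − 6.119 ≈ -0.455 mcg/mL.

-0.5 mcg/mL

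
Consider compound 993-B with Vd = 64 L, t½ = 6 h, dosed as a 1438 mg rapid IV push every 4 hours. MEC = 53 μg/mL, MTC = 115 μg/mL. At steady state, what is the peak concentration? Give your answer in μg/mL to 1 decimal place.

τ/t½ = 4/6 ≈ 0.66667, so fraction remaining f = (1/2)^(4/6) ≈ 0.6300.
At steady state, accumulation factor R = 1/(1 − e^(−kτ)) ≈ 2.7027.
Each bolus raises the concentration by D/Vd = 1438/64 ≈ 22.469 μg/mL.
Steady-state peak Cmax,ss = C₀·R ≈ 22.469 × 2.7027 ≈ 60.727 μg/mL.
Peak 60.7 μg/mL vs MTC 115 μg/mL: below toxic threshold.

60.7 μg/mL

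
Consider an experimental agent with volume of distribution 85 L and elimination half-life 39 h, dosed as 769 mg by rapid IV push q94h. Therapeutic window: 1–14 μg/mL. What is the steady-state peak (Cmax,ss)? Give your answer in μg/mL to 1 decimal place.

11.1 μg/mL

k = ln2/t½ = ln2/39 ≈ 0.017773 h⁻¹; fraction remaining f = e^(−kτ) = e^(−0.017773×94) ≈ 0.1881.
Accumulation ratio R = 1/(1 − f) ≈ 1/0.8119 ≈ 1.2317.
Each bolus raises the concentration by D/Vd = 769/85 ≈ 9.047 μg/mL.
Steady-state peak Cmax,ss = C₀·R ≈ 9.047 × 1.2317 ≈ 11.143 μg/mL.
Peak 11.1 μg/mL vs MTC 14 μg/mL: below toxic threshold.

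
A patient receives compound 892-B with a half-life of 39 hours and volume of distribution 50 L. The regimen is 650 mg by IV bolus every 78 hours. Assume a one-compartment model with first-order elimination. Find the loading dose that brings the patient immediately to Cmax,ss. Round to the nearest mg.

f = (1/2)^(78/39) ≈ 0.250000; accumulation ratio R = 1/(1−f) ≈ 1.33333.
Loading dose to hit Cmax,ss on first dose: D_load = D_maint·R ≈ 650 × 1.33333 ≈ 866.66 mg.

867 mg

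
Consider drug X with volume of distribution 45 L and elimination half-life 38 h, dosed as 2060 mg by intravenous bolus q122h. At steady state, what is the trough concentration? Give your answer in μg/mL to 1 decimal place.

Over one 122-h interval, 122/38 ≈ 3.2105 half-lives elapse, leaving f ≈ 0.1080 of each dose.
Single-dose peak C₀ = D/Vd = 2060/45 ≈ 45.778 μg/mL.
Steady-state trough Cmin,ss = C₀·f/(1−f) ≈ 45.778 × 0.1080/0.8920 ≈ 5.543 μg/mL.

5.5 μg/mL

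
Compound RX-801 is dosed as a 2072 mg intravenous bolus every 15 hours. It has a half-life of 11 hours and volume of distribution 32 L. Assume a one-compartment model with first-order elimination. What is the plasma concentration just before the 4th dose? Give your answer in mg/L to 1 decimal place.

38.7 mg/L

f = (1/2)^(τ/t½) = (1/2)^(15/11) ≈ 0.3886.
C₀ = D/Vd = 2072/32 ≈ 64.750 mg/L.
Before the 4th dose, 3 doses have been given. Superposition: Cmin = C₀·(f + f² + … + f^3).
≈ 64.750 × (0.3886 + 0.1510 + 0.0587) ≈ 64.750 × 0.5983 ≈ 38.740 mg/L.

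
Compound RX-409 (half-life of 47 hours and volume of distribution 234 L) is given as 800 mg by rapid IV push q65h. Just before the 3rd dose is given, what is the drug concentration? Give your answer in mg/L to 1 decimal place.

f = (1/2)^(τ/t½) = (1/2)^(65/47) ≈ 0.3834.
C₀ = D/Vd = 800/234 ≈ 3.419 mg/L.
Before the 3rd dose, 2 doses have been given. Superposition: Cmin = C₀·(f + f²).
≈ 3.419 × (0.3834 + 0.1470) ≈ 3.419 × 0.5304 ≈ 1.813 mg/L.

1.8 mg/L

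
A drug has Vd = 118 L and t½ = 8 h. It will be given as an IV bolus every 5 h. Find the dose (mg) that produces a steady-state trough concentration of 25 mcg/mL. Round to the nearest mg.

τ/t½ = 5/8 ≈ 0.625, so f = (1/2)^(5/8) ≈ 0.648420.
Cmin,ss = (D/Vd)·f/(1−f), so D = Cmin,ss·Vd·(1−f)/f.
D = 25 × 118 × (1−f)/f ≈ 25 × 118 × 0.54221 ≈ 1599.52 mg.

1600 mg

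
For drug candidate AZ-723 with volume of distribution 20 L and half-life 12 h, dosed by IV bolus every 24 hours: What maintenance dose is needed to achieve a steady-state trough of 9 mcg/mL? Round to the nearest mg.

τ/t½ = 24/12 ≈ 2, so f = (1/2)^(24/12) ≈ 0.250000.
Cmin,ss = (D/Vd)·f/(1−f), so D = Cmin,ss·Vd·(1−f)/f.
D = 9 × 20 × (1−f)/f ≈ 9 × 20 × 3.00000 ≈ 540.00 mg.

540 mg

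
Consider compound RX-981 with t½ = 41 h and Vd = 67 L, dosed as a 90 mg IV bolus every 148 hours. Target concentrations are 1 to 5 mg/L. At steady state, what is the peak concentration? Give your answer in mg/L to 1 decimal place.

Over one 148-h interval, 148/41 ≈ 3.6098 half-lives elapse, leaving f ≈ 0.0819 of each dose.
At steady state, accumulation factor R = 1/(1 − e^(−kτ)) ≈ 1.0892.
Single-dose peak C₀ = D/Vd = 90/67 ≈ 1.343 mg/L.
Cmax,ss = C₀/(1 − f) ≈ 1.343/0.9181 ≈ 1.463 mg/L.
Peak 1.5 mg/L vs MTC 5 mg/L: below toxic threshold.

1.5 mg/L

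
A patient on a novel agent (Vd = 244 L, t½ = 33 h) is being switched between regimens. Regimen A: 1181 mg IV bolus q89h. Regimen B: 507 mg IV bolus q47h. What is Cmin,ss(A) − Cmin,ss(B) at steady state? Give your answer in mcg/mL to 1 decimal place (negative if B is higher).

Regimen A: f = (1/2)^(89/33) ≈ 0.1542; Cmin,ss = (1181/244)·f/(1−f) ≈ 0.882 mcg/mL.
Regimen B: f = (1/2)^(47/33) ≈ 0.3726; Cmin,ss = (507/244)·f/(1−f) ≈ 1.234 mcg/mL.
Difference ≈ 0.882 − 1.234 ≈ -0.352 mcg/mL.

-0.4 mcg/mL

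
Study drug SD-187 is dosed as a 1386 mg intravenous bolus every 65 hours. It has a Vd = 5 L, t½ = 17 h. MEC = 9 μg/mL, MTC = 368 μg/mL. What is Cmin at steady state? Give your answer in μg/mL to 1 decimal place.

k = ln2/t½ = ln2/17 ≈ 0.040773 h⁻¹; fraction remaining f = e^(−kτ) = e^(−0.040773×65) ≈ 0.0706.
Single-dose peak C₀ = D/Vd = 1386/5 ≈ 277.200 μg/mL.
Steady-state trough Cmin,ss = C₀·f/(1−f) ≈ 277.200 × 0.0706/0.9294 ≈ 21.057 μg/mL.
Trough 21.1 μg/mL vs MEC 9 μg/mL: adequate.

21.1 μg/mL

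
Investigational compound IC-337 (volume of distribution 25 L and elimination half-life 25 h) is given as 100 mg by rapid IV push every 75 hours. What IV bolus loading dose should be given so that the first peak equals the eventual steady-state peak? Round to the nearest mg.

f = (1/2)^(75/25) ≈ 0.125000; accumulation ratio R = 1/(1−f) ≈ 1.14286.
Loading dose to hit Cmax,ss on first dose: D_load = D_maint·R ≈ 100 × 1.14286 ≈ 114.29 mg.

114 mg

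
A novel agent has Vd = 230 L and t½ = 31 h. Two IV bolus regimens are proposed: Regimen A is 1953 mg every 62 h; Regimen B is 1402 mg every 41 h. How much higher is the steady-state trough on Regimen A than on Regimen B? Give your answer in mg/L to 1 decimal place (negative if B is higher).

Regimen A: f = (1/2)^(62/31) ≈ 0.2500; Cmin,ss = (1953/230)·f/(1−f) ≈ 2.830 mg/L.
Regimen B: f = (1/2)^(41/31) ≈ 0.3998; Cmin,ss = (1402/230)·f/(1−f) ≈ 4.060 mg/L.
Difference ≈ 2.830 − 4.060 ≈ -1.230 mg/L.

-1.2 mg/L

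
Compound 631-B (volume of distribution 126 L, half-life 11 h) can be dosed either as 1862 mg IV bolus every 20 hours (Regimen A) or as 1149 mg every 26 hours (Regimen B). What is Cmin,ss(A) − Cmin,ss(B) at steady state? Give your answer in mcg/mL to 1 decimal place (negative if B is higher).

Regimen A: f = (1/2)^(20/11) ≈ 0.2836; Cmin,ss = (1862/126)·f/(1−f) ≈ 5.850 mcg/mL.
Regimen B: f = (1/2)^(26/11) ≈ 0.1943; Cmin,ss = (1149/126)·f/(1−f) ≈ 2.199 mcg/mL.
Difference ≈ 5.850 − 2.199 ≈ 3.651 mcg/mL.

3.7 mcg/mL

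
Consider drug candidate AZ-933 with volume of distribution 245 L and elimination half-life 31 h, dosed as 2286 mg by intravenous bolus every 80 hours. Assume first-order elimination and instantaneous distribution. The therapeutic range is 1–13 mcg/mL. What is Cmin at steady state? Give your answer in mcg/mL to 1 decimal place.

1.9 mcg/mL

Over one 80-h interval, 80/31 ≈ 2.5806 half-lives elapse, leaving f ≈ 0.1672 of each dose.
At steady state, accumulation factor R = 1/(1 − e^(−kτ)) ≈ 1.2008.
Single-dose peak C₀ = D/Vd = 2286/245 ≈ 9.331 mcg/mL.
Steady-state peak Cmax,ss = C₀·R ≈ 9.331 × 1.2008 ≈ 11.205 mcg/mL.
One interval later, Cmin,ss = Cmax,ss·e^(−kτ) ≈ 11.205 × 0.1672 ≈ 1.873 mcg/mL.
Trough 1.9 mcg/mL vs MEC 1 mcg/mL: adequate.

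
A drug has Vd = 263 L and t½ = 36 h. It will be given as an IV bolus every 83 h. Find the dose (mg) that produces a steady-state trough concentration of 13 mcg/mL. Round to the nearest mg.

τ/t½ = 83/36 ≈ 2.3056, so f = (1/2)^(83/36) ≈ 0.202283.
Cmin,ss = (D/Vd)·f/(1−f), so D = Cmin,ss·Vd·(1−f)/f.
D = 13 × 263 × (1−f)/f ≈ 13 × 263 × 3.94357 ≈ 13483.07 mg.

13483 mg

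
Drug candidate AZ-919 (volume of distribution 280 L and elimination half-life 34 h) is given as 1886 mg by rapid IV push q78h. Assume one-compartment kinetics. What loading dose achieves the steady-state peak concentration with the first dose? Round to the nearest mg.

f = (1/2)^(78/34) ≈ 0.203893; accumulation ratio R = 1/(1−f) ≈ 1.25611.
Loading dose to hit Cmax,ss on first dose: D_load = D_maint·R ≈ 1886 × 1.25611 ≈ 2369.02 mg.

2369 mg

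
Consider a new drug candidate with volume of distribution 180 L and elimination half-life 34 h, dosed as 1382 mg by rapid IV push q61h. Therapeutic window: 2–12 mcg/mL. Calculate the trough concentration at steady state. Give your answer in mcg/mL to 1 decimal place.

Over one 61-h interval, 61/34 ≈ 1.7941 half-lives elapse, leaving f ≈ 0.2883 of each dose.
Single-dose peak C₀ = D/Vd = 1382/180 ≈ 7.678 mcg/mL.
Steady-state trough Cmin,ss = C₀·f/(1−f) ≈ 7.678 × 0.2883/0.7117 ≈ 3.110 mcg/mL.
Trough 3.1 mcg/mL vs MEC 2 mcg/mL: adequate.

3.1 mcg/mL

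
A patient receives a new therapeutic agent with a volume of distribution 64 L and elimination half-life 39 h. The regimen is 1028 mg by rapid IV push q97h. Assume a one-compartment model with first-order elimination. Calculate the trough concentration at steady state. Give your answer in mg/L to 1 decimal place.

Over one 97-h interval, 97/39 ≈ 2.4872 half-lives elapse, leaving f ≈ 0.1784 of each dose.
Each bolus raises the concentration by D/Vd = 1028/64 ≈ 16.062 mg/L.
Steady-state trough Cmin,ss = C₀·f/(1−f) ≈ 16.062 × 0.1784/0.8216 ≈ 3.488 mg/L.

3.5 mg/L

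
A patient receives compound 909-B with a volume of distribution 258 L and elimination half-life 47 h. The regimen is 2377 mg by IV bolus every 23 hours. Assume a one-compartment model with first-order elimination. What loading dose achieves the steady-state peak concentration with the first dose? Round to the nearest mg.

f = (1/2)^(23/47) ≈ 0.712340; accumulation ratio R = 1/(1−f) ≈ 3.47633.
Loading dose to hit Cmax,ss on first dose: D_load = D_maint·R ≈ 2377 × 3.47633 ≈ 8263.24 mg.

8263 mg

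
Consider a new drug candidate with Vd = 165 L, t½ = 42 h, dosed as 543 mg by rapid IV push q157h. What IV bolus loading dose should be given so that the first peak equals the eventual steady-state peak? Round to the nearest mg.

587 mg

f = (1/2)^(157/42) ≈ 0.074941; accumulation ratio R = 1/(1−f) ≈ 1.08101.
Loading dose to hit Cmax,ss on first dose: D_load = D_maint·R ≈ 543 × 1.08101 ≈ 586.99 mg.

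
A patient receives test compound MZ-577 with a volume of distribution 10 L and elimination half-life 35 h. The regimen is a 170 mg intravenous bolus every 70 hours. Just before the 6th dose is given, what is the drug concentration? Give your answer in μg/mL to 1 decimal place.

f = (1/2)^(τ/t½) = (1/2)^(70/35) ≈ 0.2500.
C₀ = D/Vd = 170/10 ≈ 17.000 μg/mL.
Before the 6th dose, 5 doses have been given. Superposition: Cmin = C₀·(f + f² + … + f^5).
≈ 17.000 × (0.2500 + 0.0625 + 0.0156 + 0.0039 + 0.0010) ≈ 17.000 × 0.3330 ≈ 5.661 μg/mL.

5.7 μg/mL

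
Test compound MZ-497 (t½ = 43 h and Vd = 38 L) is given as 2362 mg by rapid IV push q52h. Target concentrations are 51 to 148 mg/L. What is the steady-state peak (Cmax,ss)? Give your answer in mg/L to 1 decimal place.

109.5 mg/L

τ/t½ = 52/43 ≈ 1.2093, so fraction remaining f = (1/2)^(52/43) ≈ 0.4325.
At steady state, accumulation factor R = 1/(1 − e^(−kτ)) ≈ 1.7621.
Each bolus raises the concentration by D/Vd = 2362/38 ≈ 62.158 mg/L.
Steady-state peak Cmax,ss = C₀·R ≈ 62.158 × 1.7621 ≈ 109.529 mg/L.
Peak 109.5 mg/L vs MTC 148 mg/L: below toxic threshold.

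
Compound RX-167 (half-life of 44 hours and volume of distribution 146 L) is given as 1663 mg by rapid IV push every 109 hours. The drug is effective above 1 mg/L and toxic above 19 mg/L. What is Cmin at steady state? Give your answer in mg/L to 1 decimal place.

Over one 109-h interval, 109/44 ≈ 2.4773 half-lives elapse, leaving f ≈ 0.1796 of each dose.
At steady state, accumulation factor R = 1/(1 − e^(−kτ)) ≈ 1.2189.
Each bolus raises the concentration by D/Vd = 1663/146 ≈ 11.390 mg/L.
Cmax,ss = C₀/(1 − f) ≈ 11.390/0.8204 ≈ 13.883 mg/L.
Steady-state trough Cmin,ss = Cmax,ss·f ≈ 13.883 × 0.1796 ≈ 2.493 mg/L.
Trough 2.5 mg/L vs MEC 1 mg/L: adequate.

2.5 mg/L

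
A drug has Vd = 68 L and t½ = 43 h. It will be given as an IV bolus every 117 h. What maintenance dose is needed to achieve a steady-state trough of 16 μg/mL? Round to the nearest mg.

τ/t½ = 117/43 ≈ 2.7209, so f = (1/2)^(117/43) ≈ 0.151677.
Cmin,ss = (D/Vd)·f/(1−f), so D = Cmin,ss·Vd·(1−f)/f.
D = 16 × 68 × (1−f)/f ≈ 16 × 68 × 5.59296 ≈ 6085.14 mg.

6085 mg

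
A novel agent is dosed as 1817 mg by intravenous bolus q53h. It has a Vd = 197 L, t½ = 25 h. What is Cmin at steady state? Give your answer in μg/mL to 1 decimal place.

τ/t½ = 53/25 ≈ 2.12, so fraction remaining f = (1/2)^(53/25) ≈ 0.2300.
Each bolus raises the concentration by D/Vd = 1817/197 ≈ 9.223 μg/mL.
Steady-state trough Cmin,ss = C₀·f/(1−f) ≈ 9.223 × 0.2300/0.7700 ≈ 2.755 μg/mL.

2.8 μg/mL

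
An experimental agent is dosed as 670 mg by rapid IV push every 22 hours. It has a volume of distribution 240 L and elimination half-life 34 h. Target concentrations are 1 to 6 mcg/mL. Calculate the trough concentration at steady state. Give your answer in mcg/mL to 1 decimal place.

4.9 mcg/mL

k = ln2/t½ = ln2/34 ≈ 0.020387 h⁻¹; fraction remaining f = e^(−kτ) = e^(−0.020387×22) ≈ 0.6386.
At steady state, accumulation factor R = 1/(1 − e^(−kτ)) ≈ 2.7670.
Single-dose peak C₀ = D/Vd = 670/240 ≈ 2.792 mcg/mL.
Steady-state peak Cmax,ss = C₀·R ≈ 2.792 × 2.7670 ≈ 7.725 mcg/mL.
One interval later, Cmin,ss = Cmax,ss·e^(−kτ) ≈ 7.725 × 0.6386 ≈ 4.933 mcg/mL.
Trough 4.9 mcg/mL vs MEC 1 mcg/mL: adequate.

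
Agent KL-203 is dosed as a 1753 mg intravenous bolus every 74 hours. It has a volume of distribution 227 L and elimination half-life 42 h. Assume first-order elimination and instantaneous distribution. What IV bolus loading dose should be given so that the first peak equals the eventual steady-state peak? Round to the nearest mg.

f = (1/2)^(74/42) ≈ 0.294859; accumulation ratio R = 1/(1−f) ≈ 1.41816.
Loading dose to hit Cmax,ss on first dose: D_load = D_maint·R ≈ 1753 × 1.41816 ≈ 2486.03 mg.

2486 mg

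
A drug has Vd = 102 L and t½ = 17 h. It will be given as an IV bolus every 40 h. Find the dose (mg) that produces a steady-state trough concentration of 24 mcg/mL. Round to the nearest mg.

10058 mg

τ/t½ = 40/17 ≈ 2.3529, so f = (1/2)^(40/17) ≈ 0.195747.
Cmin,ss = (D/Vd)·f/(1−f), so D = Cmin,ss·Vd·(1−f)/f.
D = 24 × 102 × (1−f)/f ≈ 24 × 102 × 4.10864 ≈ 10057.95 mg.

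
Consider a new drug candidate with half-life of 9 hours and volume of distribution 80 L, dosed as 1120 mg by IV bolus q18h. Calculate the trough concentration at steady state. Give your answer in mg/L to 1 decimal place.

τ = 18 h = 2 half-lives, so f = (1/2)^2 = 0.25.
Accumulation ratio R = 1/(1 − f) = 1/0.75 = 4/3.
Single-dose peak C₀ = D/Vd = 1120/80 = 14 mg/L.
Steady-state peak Cmax,ss = C₀·R = 14 × 4/3 ≈ 18.667 mg/L.
Steady-state trough Cmin,ss = Cmax,ss·f ≈ 18.667 × 0.25 ≈ 4.667 mg/L.

4.7 mg/L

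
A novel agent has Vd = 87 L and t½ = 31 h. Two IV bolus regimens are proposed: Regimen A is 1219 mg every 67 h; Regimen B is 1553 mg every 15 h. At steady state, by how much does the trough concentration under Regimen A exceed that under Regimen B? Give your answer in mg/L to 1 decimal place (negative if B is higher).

-40.8 mg/L

Regimen A: f = (1/2)^(67/31) ≈ 0.2236; Cmin,ss = (1219/87)·f/(1−f) ≈ 4.035 mg/L.
Regimen B: f = (1/2)^(15/31) ≈ 0.7151; Cmin,ss = (1553/87)·f/(1−f) ≈ 44.805 mg/L.
Difference ≈ 4.035 − 44.805 ≈ -40.770 mg/L.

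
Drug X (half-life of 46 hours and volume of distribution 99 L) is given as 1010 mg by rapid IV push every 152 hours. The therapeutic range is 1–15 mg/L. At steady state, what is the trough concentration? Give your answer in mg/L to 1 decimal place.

τ/t½ = 152/46 ≈ 3.3043, so fraction remaining f = (1/2)^(152/46) ≈ 0.1012.
Accumulation ratio R = 1/(1 − f) ≈ 1/0.8988 ≈ 1.1126.
Each bolus raises the concentration by D/Vd = 1010/99 ≈ 10.202 mg/L.
Cmax,ss = C₀/(1 − f) ≈ 10.202/0.8988 ≈ 11.351 mg/L.
Steady-state trough Cmin,ss = Cmax,ss·f ≈ 11.351 × 0.1012 ≈ 1.149 mg/L.
Trough 1.1 mg/L vs MEC 1 mg/L: adequate.

1.1 mg/L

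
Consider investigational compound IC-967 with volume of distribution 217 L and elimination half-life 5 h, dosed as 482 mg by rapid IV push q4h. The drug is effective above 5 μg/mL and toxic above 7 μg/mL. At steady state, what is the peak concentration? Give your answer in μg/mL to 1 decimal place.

Over one 4-h interval, 4/5 ≈ 0.8 half-lives elapse, leaving f ≈ 0.5743 of each dose.
Accumulation ratio R = 1/(1 − f) ≈ 1/0.4257 ≈ 2.3491.
Single-dose peak C₀ = D/Vd = 482/217 ≈ 2.221 μg/mL.
Cmax,ss = C₀/(1 − f) ≈ 2.221/0.4257 ≈ 5.217 μg/mL.
Peak 5.2 μg/mL vs MTC 7 μg/mL: below toxic threshold.

5.2 μg/mL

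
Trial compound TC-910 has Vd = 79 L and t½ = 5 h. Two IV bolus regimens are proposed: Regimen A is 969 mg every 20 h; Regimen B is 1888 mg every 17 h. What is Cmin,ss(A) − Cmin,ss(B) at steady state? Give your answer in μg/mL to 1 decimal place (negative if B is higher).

-1.7 μg/mL

Regimen A: f = (1/2)^(20/5) ≈ 0.0625; Cmin,ss = (969/79)·f/(1−f) ≈ 0.818 μg/mL.
Regimen B: f = (1/2)^(17/5) ≈ 0.0947; Cmin,ss = (1888/79)·f/(1−f) ≈ 2.500 μg/mL.
Difference ≈ 0.818 − 2.500 ≈ -1.682 μg/mL.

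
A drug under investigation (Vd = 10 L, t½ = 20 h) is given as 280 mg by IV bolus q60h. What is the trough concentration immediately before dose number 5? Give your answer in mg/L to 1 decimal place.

f = (1/2)^(τ/t½) = (1/2)^(60/20) ≈ 0.1250.
C₀ = D/Vd = 280/10 ≈ 28.000 mg/L.
Before the 5th dose, 4 doses have been given. Superposition: Cmin = C₀·(f + f² + … + f^4).
≈ 28.000 × (0.1250 + 0.0156 + 0.0020 + 0.0002) ≈ 28.000 × 0.1428 ≈ 3.998 mg/L.

4.0 mg/L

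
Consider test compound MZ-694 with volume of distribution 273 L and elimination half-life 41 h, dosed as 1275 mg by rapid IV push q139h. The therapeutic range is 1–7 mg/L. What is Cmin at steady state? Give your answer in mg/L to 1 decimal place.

Over one 139-h interval, 139/41 ≈ 3.3902 half-lives elapse, leaving f ≈ 0.0954 of each dose.
At steady state, accumulation factor R = 1/(1 − e^(−kτ)) ≈ 1.1055.
Single-dose peak C₀ = D/Vd = 1275/273 ≈ 4.670 mg/L.
Cmax,ss = C₀/(1 − f) ≈ 4.670/0.9046 ≈ 5.163 mg/L.
One interval later, Cmin,ss = Cmax,ss·e^(−kτ) ≈ 5.163 × 0.0954 ≈ 0.493 mg/L.
Trough 0.5 mg/L vs MEC 1 mg/L: subtherapeutic.

0.5 mg/L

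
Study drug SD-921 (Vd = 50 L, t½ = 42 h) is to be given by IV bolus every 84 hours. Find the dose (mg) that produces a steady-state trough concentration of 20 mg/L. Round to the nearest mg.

τ/t½ = 84/42 ≈ 2, so f = (1/2)^(84/42) ≈ 0.250000.
Cmin,ss = (D/Vd)·f/(1−f), so D = Cmin,ss·Vd·(1−f)/f.
D = 20 × 50 × (1−f)/f ≈ 20 × 50 × 3.00000 ≈ 3000.00 mg.

3000 mg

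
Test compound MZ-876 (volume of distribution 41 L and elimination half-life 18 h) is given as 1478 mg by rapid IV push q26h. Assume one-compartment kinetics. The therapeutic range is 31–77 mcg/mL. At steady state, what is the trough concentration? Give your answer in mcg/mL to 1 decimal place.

τ/t½ = 26/18 ≈ 1.4444, so fraction remaining f = (1/2)^(26/18) ≈ 0.3674.
Accumulation ratio R = 1/(1 − f) ≈ 1/0.6326 ≈ 1.5808.
Each bolus raises the concentration by D/Vd = 1478/41 ≈ 36.049 mcg/mL.
Steady-state peak Cmax,ss = C₀·R ≈ 36.049 × 1.5808 ≈ 56.986 mcg/mL.
One interval later, Cmin,ss = Cmax,ss·e^(−kτ) ≈ 56.986 × 0.3674 ≈ 20.937 mcg/mL.
Trough 20.9 mcg/mL vs MEC 31 mcg/mL: subtherapeutic.

20.9 mcg/mL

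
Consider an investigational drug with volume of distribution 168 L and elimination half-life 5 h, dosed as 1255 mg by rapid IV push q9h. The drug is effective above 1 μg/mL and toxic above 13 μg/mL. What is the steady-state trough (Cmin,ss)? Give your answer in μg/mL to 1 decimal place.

3.0 μg/mL

k = ln2/t½ = ln2/5 ≈ 0.138629 h⁻¹; fraction remaining f = e^(−kτ) = e^(−0.138629×9) ≈ 0.2872.
Single-dose peak C₀ = D/Vd = 1255/168 ≈ 7.470 μg/mL.
Steady-state trough Cmin,ss = C₀·f/(1−f) ≈ 7.470 × 0.2872/0.7128 ≈ 3.010 μg/mL.
Trough 3.0 μg/mL vs MEC 1 μg/mL: adequate.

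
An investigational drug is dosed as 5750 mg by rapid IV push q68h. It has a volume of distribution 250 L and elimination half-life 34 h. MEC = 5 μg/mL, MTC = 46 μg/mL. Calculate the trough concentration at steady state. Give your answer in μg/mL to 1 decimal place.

The dosing interval is 2 half-lives, so f = 2^(−2) = 0.25.
At steady state, R = 1/(1 − 0.25) = 4/3.
Single-dose peak C₀ = D/Vd = 5750/250 = 23 μg/mL.
Steady-state peak Cmax,ss = C₀·R = 23 × 4/3 ≈ 30.667 μg/mL.
Steady-state trough Cmin,ss = Cmax,ss·f ≈ 30.667 × 0.25 ≈ 7.667 μg/mL.
Trough 7.7 μg/mL vs MEC 5 μg/mL: adequate.

7.7 μg/mL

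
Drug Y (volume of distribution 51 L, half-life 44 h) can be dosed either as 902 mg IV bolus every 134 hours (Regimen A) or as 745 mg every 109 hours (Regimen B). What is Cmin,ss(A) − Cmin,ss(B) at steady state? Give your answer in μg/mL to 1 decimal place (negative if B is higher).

-0.8 μg/mL

Regimen A: f = (1/2)^(134/44) ≈ 0.1211; Cmin,ss = (902/51)·f/(1−f) ≈ 2.437 μg/mL.
Regimen B: f = (1/2)^(109/44) ≈ 0.1796; Cmin,ss = (745/51)·f/(1−f) ≈ 3.198 μg/mL.
Difference ≈ 2.437 − 3.198 ≈ -0.761 μg/mL.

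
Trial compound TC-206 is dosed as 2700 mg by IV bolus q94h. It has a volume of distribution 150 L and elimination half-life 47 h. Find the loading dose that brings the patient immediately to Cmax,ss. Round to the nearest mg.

3600 mg

f = (1/2)^(94/47) ≈ 0.250000; accumulation ratio R = 1/(1−f) ≈ 1.33333.
Loading dose to hit Cmax,ss on first dose: D_load = D_maint·R ≈ 2700 × 1.33333 ≈ 3599.99 mg.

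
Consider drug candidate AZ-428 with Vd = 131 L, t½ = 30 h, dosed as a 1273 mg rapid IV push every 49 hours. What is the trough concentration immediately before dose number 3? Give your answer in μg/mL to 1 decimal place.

4.1 μg/mL

f = (1/2)^(τ/t½) = (1/2)^(49/30) ≈ 0.3223.
C₀ = D/Vd = 1273/131 ≈ 9.718 μg/mL.
Before the 3rd dose, 2 doses have been given. Superposition: Cmin = C₀·(f + f²).
≈ 9.718 × (0.3223 + 0.1039) ≈ 9.718 × 0.4262 ≈ 4.142 μg/mL.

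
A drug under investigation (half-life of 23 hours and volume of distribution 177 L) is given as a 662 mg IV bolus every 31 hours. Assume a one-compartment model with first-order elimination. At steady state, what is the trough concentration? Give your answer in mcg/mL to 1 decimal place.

k = ln2/t½ = ln2/23 ≈ 0.030137 h⁻¹; fraction remaining f = e^(−kτ) = e^(−0.030137×31) ≈ 0.3929.
At steady state, accumulation factor R = 1/(1 − e^(−kτ)) ≈ 1.6472.
Each bolus raises the concentration by D/Vd = 662/177 ≈ 3.740 mcg/mL.
Steady-state peak Cmax,ss = C₀·R ≈ 3.740 × 1.6472 ≈ 6.161 mcg/mL.
One interval later, Cmin,ss = Cmax,ss·e^(−kτ) ≈ 6.161 × 0.3929 ≈ 2.421 mcg/mL.

2.4 mcg/mL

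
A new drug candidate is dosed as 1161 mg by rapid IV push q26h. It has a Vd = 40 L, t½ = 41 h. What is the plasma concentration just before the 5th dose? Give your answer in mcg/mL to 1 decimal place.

f = (1/2)^(τ/t½) = (1/2)^(26/41) ≈ 0.6443.
C₀ = D/Vd = 1161/40 ≈ 29.025 mcg/mL.
Before the 5th dose, 4 doses have been given. Superposition: Cmin = C₀·(f + f² + … + f^4).
≈ 29.025 × (0.6443 + 0.4151 + 0.2675 + 0.1723) ≈ 29.025 × 1.4992 ≈ 43.514 mcg/mL.

43.5 mcg/mL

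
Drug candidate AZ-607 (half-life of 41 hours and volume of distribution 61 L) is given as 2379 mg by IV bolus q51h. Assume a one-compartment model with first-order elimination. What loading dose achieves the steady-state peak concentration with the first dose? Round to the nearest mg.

f = (1/2)^(51/41) ≈ 0.422229; accumulation ratio R = 1/(1−f) ≈ 1.73079.
Loading dose to hit Cmax,ss on first dose: D_load = D_maint·R ≈ 2379 × 1.73079 ≈ 4117.55 mg.

4118 mg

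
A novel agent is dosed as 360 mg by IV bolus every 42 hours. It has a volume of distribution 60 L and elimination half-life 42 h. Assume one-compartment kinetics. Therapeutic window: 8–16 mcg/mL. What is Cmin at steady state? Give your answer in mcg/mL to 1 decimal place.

The dosing interval is 1 half-life, so f = 2^(−1) = 0.5.
At steady state, R = 1/(1 − 0.5) = 2/1.
Single-dose peak C₀ = D/Vd = 360/60 = 6 mcg/mL.
Steady-state peak Cmax,ss = C₀·R = 6 × 2/1 ≈ 12.000 mcg/mL.
Steady-state trough Cmin,ss = Cmax,ss·f ≈ 12.000 × 0.5 ≈ 6.000 mcg/mL.
Trough 6.0 mcg/mL vs MEC 8 mcg/mL: subtherapeutic.

6.0 mcg/mL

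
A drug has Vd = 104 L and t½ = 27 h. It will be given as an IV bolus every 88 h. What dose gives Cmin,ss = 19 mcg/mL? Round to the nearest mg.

τ/t½ = 88/27 ≈ 3.2593, so f = (1/2)^(88/27) ≈ 0.104440.
Cmin,ss = (D/Vd)·f/(1−f), so D = Cmin,ss·Vd·(1−f)/f.
D = 19 × 104 × (1−f)/f ≈ 19 × 104 × 8.57488 ≈ 16943.96 mg.

16944 mg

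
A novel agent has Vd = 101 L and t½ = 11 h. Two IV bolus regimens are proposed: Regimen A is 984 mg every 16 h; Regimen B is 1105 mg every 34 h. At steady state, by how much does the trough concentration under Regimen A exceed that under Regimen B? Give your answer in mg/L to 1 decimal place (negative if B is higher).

Regimen A: f = (1/2)^(16/11) ≈ 0.3649; Cmin,ss = (984/101)·f/(1−f) ≈ 5.598 mg/L.
Regimen B: f = (1/2)^(34/11) ≈ 0.1174; Cmin,ss = (1105/101)·f/(1−f) ≈ 1.455 mg/L.
Difference ≈ 5.598 − 1.455 ≈ 4.143 mg/L.

4.1 mg/L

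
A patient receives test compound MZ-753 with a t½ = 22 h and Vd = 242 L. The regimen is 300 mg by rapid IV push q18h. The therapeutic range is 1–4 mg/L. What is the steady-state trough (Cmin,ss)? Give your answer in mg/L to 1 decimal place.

1.6 mg/L

k = ln2/t½ = ln2/22 ≈ 0.031507 h⁻¹; fraction remaining f = e^(−kτ) = e^(−0.031507×18) ≈ 0.5672.
Single-dose peak C₀ = D/Vd = 300/242 ≈ 1.240 mg/L.
Steady-state trough Cmin,ss = C₀·f/(1−f) ≈ 1.240 × 0.5672/0.4328 ≈ 1.625 mg/L.
Trough 1.6 mg/L vs MEC 1 mg/L: adequate.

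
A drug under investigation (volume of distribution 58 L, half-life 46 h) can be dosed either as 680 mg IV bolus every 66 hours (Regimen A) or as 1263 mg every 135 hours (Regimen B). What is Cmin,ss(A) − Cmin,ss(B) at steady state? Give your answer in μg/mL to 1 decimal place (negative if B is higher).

3.6 μg/mL

Regimen A: f = (1/2)^(66/46) ≈ 0.3699; Cmin,ss = (680/58)·f/(1−f) ≈ 6.883 μg/mL.
Regimen B: f = (1/2)^(135/46) ≈ 0.1308; Cmin,ss = (1263/58)·f/(1−f) ≈ 3.277 μg/mL.
Difference ≈ 6.883 − 3.277 ≈ 3.606 μg/mL.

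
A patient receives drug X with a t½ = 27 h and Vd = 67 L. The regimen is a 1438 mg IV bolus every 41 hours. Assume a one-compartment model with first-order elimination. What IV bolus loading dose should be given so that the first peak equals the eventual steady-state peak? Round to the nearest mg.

f = (1/2)^(41/27) ≈ 0.349044; accumulation ratio R = 1/(1−f) ≈ 1.53620.
Loading dose to hit Cmax,ss on first dose: D_load = D_maint·R ≈ 1438 × 1.53620 ≈ 2209.06 mg.

2209 mg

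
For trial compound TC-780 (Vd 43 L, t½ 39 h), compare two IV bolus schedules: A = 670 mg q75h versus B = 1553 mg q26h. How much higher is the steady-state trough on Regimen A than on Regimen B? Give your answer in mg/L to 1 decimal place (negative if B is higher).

-55.9 mg/L

Regimen A: f = (1/2)^(75/39) ≈ 0.2637; Cmin,ss = (670/43)·f/(1−f) ≈ 5.580 mg/L.
Regimen B: f = (1/2)^(26/39) ≈ 0.6300; Cmin,ss = (1553/43)·f/(1−f) ≈ 61.495 mg/L.
Difference ≈ 5.580 − 61.495 ≈ -55.915 mg/L.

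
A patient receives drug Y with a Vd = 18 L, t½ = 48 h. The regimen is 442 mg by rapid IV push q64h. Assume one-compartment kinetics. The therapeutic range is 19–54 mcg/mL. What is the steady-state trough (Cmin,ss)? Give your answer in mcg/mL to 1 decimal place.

16.2 mcg/mL

Over one 64-h interval, 64/48 ≈ 1.3333 half-lives elapse, leaving f ≈ 0.3969 of each dose.
Accumulation ratio R = 1/(1 − f) ≈ 1/0.6031 ≈ 1.6581.
Each bolus raises the concentration by D/Vd = 442/18 ≈ 24.556 mcg/mL.
Cmax,ss = C₀/(1 − f) ≈ 24.556/0.6031 ≈ 40.716 mcg/mL.
Steady-state trough Cmin,ss = Cmax,ss·f ≈ 40.716 × 0.3969 ≈ 16.160 mcg/mL.
Trough 16.2 mcg/mL vs MEC 19 mcg/mL: subtherapeutic.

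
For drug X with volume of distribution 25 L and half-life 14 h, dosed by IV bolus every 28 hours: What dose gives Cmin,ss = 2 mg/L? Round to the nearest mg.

150 mg

τ/t½ = 28/14 ≈ 2, so f = (1/2)^(28/14) ≈ 0.250000.
Cmin,ss = (D/Vd)·f/(1−f), so D = Cmin,ss·Vd·(1−f)/f.
D = 2 × 25 × (1−f)/f ≈ 2 × 25 × 3.00000 ≈ 150.00 mg.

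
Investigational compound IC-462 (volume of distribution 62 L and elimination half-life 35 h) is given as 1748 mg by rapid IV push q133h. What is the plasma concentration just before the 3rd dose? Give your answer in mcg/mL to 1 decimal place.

2.2 mcg/mL

f = (1/2)^(τ/t½) = (1/2)^(133/35) ≈ 0.0718.
C₀ = D/Vd = 1748/62 ≈ 28.194 mcg/mL.
Before the 3rd dose, 2 doses have been given. Superposition: Cmin = C₀·(f + f²).
≈ 28.194 × (0.0718 + 0.0052) ≈ 28.194 × 0.0770 ≈ 2.171 mcg/mL.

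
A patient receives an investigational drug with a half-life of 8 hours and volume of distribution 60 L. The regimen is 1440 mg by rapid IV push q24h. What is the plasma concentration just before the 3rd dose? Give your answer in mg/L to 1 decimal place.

3.4 mg/L

f = (1/2)^(τ/t½) = (1/2)^(24/8) ≈ 0.1250.
C₀ = D/Vd = 1440/60 ≈ 24.000 mg/L.
Before the 3rd dose, 2 doses have been given. Superposition: Cmin = C₀·(f + f²).
≈ 24.000 × (0.1250 + 0.0156) ≈ 24.000 × 0.1406 ≈ 3.374 mg/L.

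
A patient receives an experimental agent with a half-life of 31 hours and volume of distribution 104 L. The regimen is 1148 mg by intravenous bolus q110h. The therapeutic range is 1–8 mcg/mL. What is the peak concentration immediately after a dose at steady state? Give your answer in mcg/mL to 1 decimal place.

τ/t½ = 110/31 ≈ 3.5484, so fraction remaining f = (1/2)^(110/31) ≈ 0.0855.
At steady state, accumulation factor R = 1/(1 − e^(−kτ)) ≈ 1.0935.
Single-dose peak C₀ = D/Vd = 1148/104 ≈ 11.038 mcg/mL.
Steady-state peak Cmax,ss = C₀·R ≈ 11.038 × 1.0935 ≈ 12.070 mcg/mL.
Peak 12.1 mcg/mL vs MTC 8 mcg/mL: exceeds toxic threshold.

12.1 mcg/mL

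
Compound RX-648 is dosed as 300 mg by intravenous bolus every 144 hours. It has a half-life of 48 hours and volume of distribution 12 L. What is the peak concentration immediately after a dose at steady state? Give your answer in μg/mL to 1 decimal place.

τ = 144 h = 3 half-lives, so f = (1/2)^3 = 0.125.
At steady state, R = 1/(1 − 0.125) = 8/7.
Single-dose peak C₀ = D/Vd = 300/12 = 25 μg/mL.
Steady-state peak Cmax,ss = C₀·R = 25 × 8/7 ≈ 28.571 μg/mL.

28.6 μg/mL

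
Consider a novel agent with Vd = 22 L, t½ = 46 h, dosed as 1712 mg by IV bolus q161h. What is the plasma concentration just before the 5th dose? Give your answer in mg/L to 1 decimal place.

7.5 mg/L

f = (1/2)^(τ/t½) = (1/2)^(161/46) ≈ 0.0884.
C₀ = D/Vd = 1712/22 ≈ 77.818 mg/L.
Before the 5th dose, 4 doses have been given. Superposition: Cmin = C₀·(f + f² + … + f^4).
≈ 77.818 × (0.0884 + 0.0078 + 0.0007 + 0.0001) ≈ 77.818 × 0.0970 ≈ 7.548 mg/L.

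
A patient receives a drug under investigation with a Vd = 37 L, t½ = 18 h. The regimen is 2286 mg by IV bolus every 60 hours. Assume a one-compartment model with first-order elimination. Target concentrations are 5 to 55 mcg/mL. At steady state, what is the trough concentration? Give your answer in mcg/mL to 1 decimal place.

τ/t½ = 60/18 ≈ 3.3333, so fraction remaining f = (1/2)^(60/18) ≈ 0.0992.
Each bolus raises the concentration by D/Vd = 2286/37 ≈ 61.784 mcg/mL.
Steady-state trough Cmin,ss = C₀·f/(1−f) ≈ 61.784 × 0.0992/0.9008 ≈ 6.804 mcg/mL.
Trough 6.8 mcg/mL vs MEC 5 mcg/mL: adequate.

6.8 mcg/mL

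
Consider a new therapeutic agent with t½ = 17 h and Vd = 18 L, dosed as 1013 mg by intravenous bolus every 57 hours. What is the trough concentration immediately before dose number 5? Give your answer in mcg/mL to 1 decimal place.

6.1 mcg/mL

f = (1/2)^(τ/t½) = (1/2)^(57/17) ≈ 0.0979.
C₀ = D/Vd = 1013/18 ≈ 56.278 mcg/mL.
Before the 5th dose, 4 doses have been given. Superposition: Cmin = C₀·(f + f² + … + f^4).
≈ 56.278 × (0.0979 + 0.0096 + 0.0009 + 0.0001) ≈ 56.278 × 0.1085 ≈ 6.106 mcg/mL.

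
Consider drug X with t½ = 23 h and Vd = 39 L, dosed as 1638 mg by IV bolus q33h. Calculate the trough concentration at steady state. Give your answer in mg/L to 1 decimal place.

k = ln2/t½ = ln2/23 ≈ 0.030137 h⁻¹; fraction remaining f = e^(−kτ) = e^(−0.030137×33) ≈ 0.3699.
Accumulation ratio R = 1/(1 − f) ≈ 1/0.6301 ≈ 1.5870.
Each bolus raises the concentration by D/Vd = 1638/39 ≈ 42.000 mg/L.
Cmax,ss = C₀/(1 − f) ≈ 42.000/0.6301 ≈ 66.656 mg/L.
Steady-state trough Cmin,ss = Cmax,ss·f ≈ 66.656 × 0.3699 ≈ 24.656 mg/L.

24.7 mg/L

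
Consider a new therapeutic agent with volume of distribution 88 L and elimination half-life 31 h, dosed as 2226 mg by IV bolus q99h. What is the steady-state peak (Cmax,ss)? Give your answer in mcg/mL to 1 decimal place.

28.4 mcg/mL

Over one 99-h interval, 99/31 ≈ 3.1935 half-lives elapse, leaving f ≈ 0.1093 of each dose.
Accumulation ratio R = 1/(1 − f) ≈ 1/0.8907 ≈ 1.1227.
Each bolus raises the concentration by D/Vd = 2226/88 ≈ 25.295 mcg/mL.
Cmax,ss = C₀/(1 − f) ≈ 25.295/0.8907 ≈ 28.399 mcg/mL.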